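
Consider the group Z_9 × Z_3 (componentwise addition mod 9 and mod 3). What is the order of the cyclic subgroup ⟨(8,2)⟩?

The order of (8,2) in Z_9 × Z_3 is lcm(ord(8) in Z_9, ord(2) in Z_3).
ord(8) = 9 and ord(2) = 3, so |⟨(8,2)⟩| = lcm(9, 3) = 9.

9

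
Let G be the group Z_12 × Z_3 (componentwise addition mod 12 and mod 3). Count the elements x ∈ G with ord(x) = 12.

An element (a,b) has order lcm(ord(a), ord(b)); count pairs with lcm equal to 12.
Enumerating gives 16 such elements.

16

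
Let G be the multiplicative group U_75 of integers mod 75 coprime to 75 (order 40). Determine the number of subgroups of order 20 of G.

|G| = 40 and 20 | 40, so subgroups of order 20 are possible by Lagrange.
The subgroups of order 20 are: {1, 4, 11, 14, 16, 19, 26, 29, 31, 34, 41, 44, 46, 49, 56, 59, 61, 64, 71, 74}; {1, 4, 7, 13, 16, 19, 22, 28, 31, 34, 37, 43, 46, 49, 52, 58, 61, 64, 67, 73}; {1, 2, 4, 8, 16, 17, 19, 23, 31, 32, 34, 38, 46, 47, 49, 53, 61, 62, 64, 68}.
So G has 3 subgroups of order 20.

3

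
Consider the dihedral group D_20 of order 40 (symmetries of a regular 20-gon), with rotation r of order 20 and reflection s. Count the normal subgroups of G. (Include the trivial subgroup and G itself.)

9

G has 48 subgroups. Checking conjugation-invariance by order — order 1: 1/1 normal; order 2: 1/21 normal; order 4: 1/11 normal; order 5: 1/1 normal; order 8: 0/5 normal; order 10: 1/5 normal; order 20: 3/3 normal; order 40: 1/1 normal.
Total normal subgroups: 9.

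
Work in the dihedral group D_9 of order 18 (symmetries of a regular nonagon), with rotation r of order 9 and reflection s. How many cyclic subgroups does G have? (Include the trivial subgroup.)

12

Each element a generates a cyclic subgroup ⟨a⟩; distinct elements may generate the same one (a cyclic group of order d has φ(d) generators).
Cyclic subgroups by order — order 1: 1; order 2: 9; order 3: 1; order 9: 1.
Total: 12.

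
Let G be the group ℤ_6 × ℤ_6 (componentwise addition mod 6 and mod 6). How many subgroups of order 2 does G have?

|G| = 36 and 2 | 36, so subgroups of order 2 are possible by Lagrange.
The subgroups of order 2 are: {(0,0), (0,3)}; {(0,0), (3,0)}; {(0,0), (3,3)}.
So G has 3 subgroups of order 2.

3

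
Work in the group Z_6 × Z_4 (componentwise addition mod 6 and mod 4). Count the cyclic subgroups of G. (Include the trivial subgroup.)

12

Group the elements of G by the cyclic subgroup they generate; each cyclic subgroup of order d accounts for φ(d) elements.
Cyclic subgroups by order — order 1: 1; order 2: 3; order 3: 1; order 4: 2; order 6: 3; order 12: 2.
Total: 12.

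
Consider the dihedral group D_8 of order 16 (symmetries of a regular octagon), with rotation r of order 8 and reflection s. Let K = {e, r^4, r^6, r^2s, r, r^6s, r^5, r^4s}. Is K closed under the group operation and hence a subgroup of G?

r^5 ∈ K but its inverse r^3 ∉ K, so K is not a subgroup.

No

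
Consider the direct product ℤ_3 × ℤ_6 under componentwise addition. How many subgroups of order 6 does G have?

|G| = 18 and 6 | 18, so subgroups of order 6 are possible by Lagrange.
The subgroups of order 6 are: {(0,0), (0,1), (0,2), (0,3), (0,4), (0,5)}; {(0,0), (0,3), (1,0), (1,3), (2,0), (2,3)}; {(0,0), (0,3), (1,1), (1,4), (2,2), (2,5)}; {(0,0), (0,3), (1,2), (1,5), (2,1), (2,4)}.
So G has 4 subgroups of order 6.

4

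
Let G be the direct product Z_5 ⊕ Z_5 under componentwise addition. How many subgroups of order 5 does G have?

|G| = 25 and 5 | 25, so subgroups of order 5 are possible by Lagrange.
The subgroups of order 5 are: {(0,0), (0,1), (0,2), (0,3), (0,4)}; {(0,0), (1,0), (2,0), (3,0), (4,0)}; {(0,0), (1,1), (2,2), (3,3), (4,4)}; {(0,0), (1,2), (2,4), (3,1), (4,3)}; … (6 in all).
So G has 6 subgroups of order 5.

6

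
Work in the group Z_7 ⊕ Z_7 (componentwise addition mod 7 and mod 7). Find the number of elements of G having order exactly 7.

48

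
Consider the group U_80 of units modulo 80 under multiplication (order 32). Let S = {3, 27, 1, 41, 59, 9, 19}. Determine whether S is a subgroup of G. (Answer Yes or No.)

No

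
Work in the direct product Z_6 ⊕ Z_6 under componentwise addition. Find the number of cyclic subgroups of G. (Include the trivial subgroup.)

Each element a generates a cyclic subgroup ⟨a⟩; distinct elements may generate the same one (a cyclic group of order d has φ(d) generators).
Cyclic subgroups by order — order 1: 1; order 2: 3; order 3: 4; order 6: 12.
Total: 20.

20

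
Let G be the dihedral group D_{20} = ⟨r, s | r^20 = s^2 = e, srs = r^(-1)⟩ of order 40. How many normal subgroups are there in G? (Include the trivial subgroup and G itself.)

9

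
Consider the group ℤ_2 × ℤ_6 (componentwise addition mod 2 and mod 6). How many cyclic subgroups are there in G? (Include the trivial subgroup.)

Group the elements of G by the cyclic subgroup they generate; each cyclic subgroup of order d accounts for φ(d) elements.
Cyclic subgroups by order — order 1: 1; order 2: 3; order 3: 1; order 6: 3.
Total: 8.

8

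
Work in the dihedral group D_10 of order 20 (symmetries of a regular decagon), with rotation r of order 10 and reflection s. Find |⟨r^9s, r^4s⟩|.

|⟨r^9s⟩| = 2 and |⟨r^4s⟩| = 2, so |H| is a multiple of lcm(2, 2) = 2 and divides |G| = 20.
Closing under the operation: H = {e, r^5, r^4s, r^9s}, so |H| = 4.

4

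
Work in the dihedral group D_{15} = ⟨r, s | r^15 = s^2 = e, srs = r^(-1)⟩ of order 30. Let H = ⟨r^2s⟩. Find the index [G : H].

15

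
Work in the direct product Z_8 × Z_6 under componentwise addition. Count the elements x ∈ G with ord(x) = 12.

8

An element (a,b) has order lcm(ord(a), ord(b)); count pairs with lcm equal to 12.
Enumerating gives 8 such elements.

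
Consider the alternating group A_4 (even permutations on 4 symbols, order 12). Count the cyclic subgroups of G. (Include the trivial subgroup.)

8

Each element a generates a cyclic subgroup ⟨a⟩; distinct elements may generate the same one (a cyclic group of order d has φ(d) generators).
Cyclic subgroups by order — order 1: 1; order 2: 3; order 3: 4.
Total: 8.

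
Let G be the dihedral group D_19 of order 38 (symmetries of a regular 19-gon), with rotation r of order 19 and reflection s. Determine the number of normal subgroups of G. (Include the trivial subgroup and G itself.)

3

G has 22 subgroups. Checking conjugation-invariance by order — order 1: 1/1 normal; order 2: 0/19 normal; order 19: 1/1 normal; order 38: 1/1 normal.
Total normal subgroups: 3.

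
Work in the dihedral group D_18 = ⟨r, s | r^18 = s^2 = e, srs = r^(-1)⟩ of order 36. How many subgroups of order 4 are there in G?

9

|G| = 36 and 4 | 36, so subgroups of order 4 are possible by Lagrange.
The subgroups of order 4 are: {e, r^9, rs, r^10s}; {e, r^9, r^2s, r^11s}; {e, r^9, r^3s, r^12s}; {e, r^9, r^4s, r^13s}; … (9 in all).
So G has 9 subgroups of order 4.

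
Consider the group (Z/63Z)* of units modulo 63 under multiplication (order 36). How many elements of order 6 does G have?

Enumerating element orders in G gives 24 elements of order 6.

24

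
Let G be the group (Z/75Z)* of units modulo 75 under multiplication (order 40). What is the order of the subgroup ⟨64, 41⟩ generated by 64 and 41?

20

|⟨64⟩| = 10 and |⟨41⟩| = 10, so |H| is a multiple of lcm(10, 10) = 10 and divides |G| = 40.
Closing under the operation: H = {1, 4, 11, 14, 16, 19, 26, 29, 31, 34, 41, 44, 46, 49, 56, 59, 61, 64, 71, 74}, so |H| = 20.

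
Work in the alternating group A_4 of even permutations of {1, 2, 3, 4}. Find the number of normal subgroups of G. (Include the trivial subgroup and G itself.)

G has 10 subgroups. Checking conjugation-invariance by order — order 1: 1/1 normal; order 2: 0/3 normal; order 3: 0/4 normal; order 4: 1/1 normal; order 12: 1/1 normal.
Total normal subgroups: 3.

3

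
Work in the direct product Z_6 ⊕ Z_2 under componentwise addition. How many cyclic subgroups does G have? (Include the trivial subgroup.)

8

Each element a generates a cyclic subgroup ⟨a⟩; distinct elements may generate the same one (a cyclic group of order d has φ(d) generators).
Cyclic subgroups by order — order 1: 1; order 2: 3; order 3: 1; order 6: 3.
Total: 8.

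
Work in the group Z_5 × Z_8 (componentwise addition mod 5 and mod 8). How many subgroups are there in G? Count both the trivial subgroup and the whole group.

8

|G| = 40, so by Lagrange every subgroup order divides 40. Divisors: 1, 2, 4, 5, 8, 10, 20, 40.
Subgroups by order — order 1: 1; order 2: 1; order 4: 1; order 5: 1; order 8: 1; order 10: 1; order 20: 1; order 40: 1.
Total: 1 + 1 + 1 + 1 + 1 + 1 + 1 + 1 = 8.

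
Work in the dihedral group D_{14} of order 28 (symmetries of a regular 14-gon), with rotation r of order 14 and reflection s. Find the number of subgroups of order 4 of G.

|G| = 28 and 4 | 28, so subgroups of order 4 are possible by Lagrange.
The subgroups of order 4 are: {e, r^7, r^3s, r^10s}; {e, r^7, r^4s, r^11s}; {e, r^7, r^5s, r^12s}; {e, r^7, r^6s, r^13s}; … (7 in all).
So G has 7 subgroups of order 4.

7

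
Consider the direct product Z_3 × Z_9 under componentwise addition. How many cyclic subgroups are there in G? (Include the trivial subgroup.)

Group the elements of G by the cyclic subgroup they generate; each cyclic subgroup of order d accounts for φ(d) elements.
Cyclic subgroups by order — order 1: 1; order 3: 4; order 9: 3.
Total: 8.

8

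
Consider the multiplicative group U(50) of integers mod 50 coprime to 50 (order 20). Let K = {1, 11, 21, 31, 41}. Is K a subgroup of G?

Yes

|K| = 5 divides |G| = 20, consistent with Lagrange.
K contains the identity, every element's inverse is in K, and K is closed under ·: it is a subgroup.
In fact K = ⟨21⟩.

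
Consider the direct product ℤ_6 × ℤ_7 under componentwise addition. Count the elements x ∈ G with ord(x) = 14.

6

An element (a,b) has order lcm(ord(a), ord(b)); count pairs with lcm equal to 14.
Enumerating gives 6 such elements.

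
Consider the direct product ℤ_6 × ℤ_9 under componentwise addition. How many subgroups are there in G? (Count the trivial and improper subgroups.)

|G| = 54, so by Lagrange every subgroup order divides 54. Divisors: 1, 2, 3, 6, 9, 18, 27, 54.
Subgroups by order — order 1: 1; order 2: 1; order 3: 4; order 6: 4; order 9: 4; order 18: 4; order 27: 1; order 54: 1.
Total: 1 + 1 + 4 + 4 + 4 + 4 + 1 + 1 = 20.

20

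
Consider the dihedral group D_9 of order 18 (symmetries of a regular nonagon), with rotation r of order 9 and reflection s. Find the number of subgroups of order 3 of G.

|G| = 18 and 3 | 18, so subgroups of order 3 are possible by Lagrange.
The subgroups of order 3 are: {e, r^3, r^6}.
So G has 1 subgroup of order 3.

1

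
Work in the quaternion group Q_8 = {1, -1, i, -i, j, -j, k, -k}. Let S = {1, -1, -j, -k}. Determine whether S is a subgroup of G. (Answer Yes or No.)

-j ∈ S but its inverse j ∉ S, so S is not a subgroup.

No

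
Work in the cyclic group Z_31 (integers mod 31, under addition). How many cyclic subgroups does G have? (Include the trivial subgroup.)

Group the elements of G by the cyclic subgroup they generate; each cyclic subgroup of order d accounts for φ(d) elements.
Cyclic subgroups by order — order 1: 1; order 31: 1.
Total: 2.

2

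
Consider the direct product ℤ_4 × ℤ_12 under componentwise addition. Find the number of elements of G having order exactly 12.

24

An element (a,b) has order lcm(ord(a), ord(b)); count pairs with lcm equal to 12.
Enumerating gives 24 such elements.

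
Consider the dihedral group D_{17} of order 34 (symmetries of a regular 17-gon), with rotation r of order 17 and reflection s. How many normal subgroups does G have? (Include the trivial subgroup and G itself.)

3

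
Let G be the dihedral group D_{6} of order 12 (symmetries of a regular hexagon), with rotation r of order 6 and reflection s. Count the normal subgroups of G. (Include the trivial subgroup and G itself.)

7

G has 16 subgroups. Checking conjugation-invariance by order — order 1: 1/1 normal; order 2: 1/7 normal; order 3: 1/1 normal; order 4: 0/3 normal; order 6: 3/3 normal; order 12: 1/1 normal.
Total normal subgroups: 7.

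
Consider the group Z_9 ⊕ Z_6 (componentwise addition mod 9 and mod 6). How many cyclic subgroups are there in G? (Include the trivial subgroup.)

16

A cyclic subgroup of order d is generated by each of its φ(d) elements of order d, so the cyclic subgroups of order d number (#elements of order d)/φ(d).
Cyclic subgroups by order — order 1: 1; order 2: 1; order 3: 4; order 6: 4; order 9: 3; order 18: 3.
Total: 16.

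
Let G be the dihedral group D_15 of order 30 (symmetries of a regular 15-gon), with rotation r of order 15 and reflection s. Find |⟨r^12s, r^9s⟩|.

|⟨r^12s⟩| = 2 and |⟨r^9s⟩| = 2, so |H| is a multiple of lcm(2, 2) = 2 and divides |G| = 30.
Closing under the operation: H = {e, r^3, r^6, r^9, r^12, s, r^3s, r^6s, r^9s, r^12s}, so |H| = 10.

10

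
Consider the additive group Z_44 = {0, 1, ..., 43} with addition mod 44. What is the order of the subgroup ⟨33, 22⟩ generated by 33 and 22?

|⟨33⟩| = 4 and |⟨22⟩| = 2, so |H| is a multiple of lcm(4, 2) = 4 and divides |G| = 44.
Closing under the operation: H = {0, 11, 22, 33}, so |H| = 4.

4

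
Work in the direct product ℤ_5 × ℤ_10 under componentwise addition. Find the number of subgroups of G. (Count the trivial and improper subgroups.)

|G| = 50, so by Lagrange every subgroup order divides 50. Divisors: 1, 2, 5, 10, 25, 50.
Subgroups by order — order 1: 1; order 2: 1; order 5: 6; order 10: 6; order 25: 1; order 50: 1.
Total: 1 + 1 + 6 + 6 + 1 + 1 = 16.

16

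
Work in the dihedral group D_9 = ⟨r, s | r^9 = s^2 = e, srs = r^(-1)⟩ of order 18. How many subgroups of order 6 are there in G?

3

|G| = 18 and 6 | 18, so subgroups of order 6 are possible by Lagrange.
The subgroups of order 6 are: {e, r^3, r^6, r^2s, r^5s, r^8s}; {e, r^3, r^6, s, r^3s, r^6s}; {e, r^3, r^6, rs, r^4s, r^7s}.
So G has 3 subgroups of order 6.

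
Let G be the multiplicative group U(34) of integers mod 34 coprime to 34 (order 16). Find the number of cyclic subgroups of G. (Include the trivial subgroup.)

Each element a generates a cyclic subgroup ⟨a⟩; distinct elements may generate the same one (a cyclic group of order d has φ(d) generators).
Cyclic subgroups by order — order 1: 1; order 2: 1; order 4: 1; order 8: 1; order 16: 1.
Total: 5.

5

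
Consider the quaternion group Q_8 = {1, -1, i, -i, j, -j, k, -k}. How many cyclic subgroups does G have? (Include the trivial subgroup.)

A cyclic subgroup of order d is generated by each of its φ(d) elements of order d, so the cyclic subgroups of order d number (#elements of order d)/φ(d).
Cyclic subgroups by order — order 1: 1; order 2: 1; order 4: 3.
Total: 5.

5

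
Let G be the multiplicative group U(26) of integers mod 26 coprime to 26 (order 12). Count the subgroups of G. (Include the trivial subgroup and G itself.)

6

|G| = 12, so by Lagrange every subgroup order divides 12. Divisors: 1, 2, 3, 4, 6, 12.
Subgroups by order — order 1: 1; order 2: 1; order 3: 1; order 4: 1; order 6: 1; order 12: 1.
Total: 1 + 1 + 1 + 1 + 1 + 1 = 6.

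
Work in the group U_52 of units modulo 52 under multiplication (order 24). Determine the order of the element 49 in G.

Compute successive powers of 49 mod 52: 49, 9, 25, 29, 17, 1; 49^6 ≡ 1 (mod 52).
So |⟨49⟩| = 6.

6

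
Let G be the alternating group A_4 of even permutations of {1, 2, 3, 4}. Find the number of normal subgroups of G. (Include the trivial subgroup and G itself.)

3

G has 10 subgroups. Checking conjugation-invariance by order — order 1: 1/1 normal; order 2: 0/3 normal; order 3: 0/4 normal; order 4: 1/1 normal; order 12: 1/1 normal.
Total normal subgroups: 3.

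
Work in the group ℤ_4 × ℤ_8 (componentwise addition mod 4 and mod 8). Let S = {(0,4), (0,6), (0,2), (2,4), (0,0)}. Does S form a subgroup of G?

No

|S| = 5 does not divide |G| = 32, so by Lagrange S is not a subgroup.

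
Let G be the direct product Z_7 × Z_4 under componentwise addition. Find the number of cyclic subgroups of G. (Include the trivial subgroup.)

A cyclic subgroup of order d is generated by each of its φ(d) elements of order d, so the cyclic subgroups of order d number (#elements of order d)/φ(d).
Cyclic subgroups by order — order 1: 1; order 2: 1; order 4: 1; order 7: 1; order 14: 1; order 28: 1.
Total: 6.

6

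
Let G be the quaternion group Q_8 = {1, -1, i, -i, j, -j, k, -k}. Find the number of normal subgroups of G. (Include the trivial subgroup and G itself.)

6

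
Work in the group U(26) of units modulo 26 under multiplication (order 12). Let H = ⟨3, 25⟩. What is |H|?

6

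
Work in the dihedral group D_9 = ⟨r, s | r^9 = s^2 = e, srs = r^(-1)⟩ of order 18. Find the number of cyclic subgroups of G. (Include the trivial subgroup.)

Each element a generates a cyclic subgroup ⟨a⟩; distinct elements may generate the same one (a cyclic group of order d has φ(d) generators).
Cyclic subgroups by order — order 1: 1; order 2: 9; order 3: 1; order 9: 1.
Total: 12.

12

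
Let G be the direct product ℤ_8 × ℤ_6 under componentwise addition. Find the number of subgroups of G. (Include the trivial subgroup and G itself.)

22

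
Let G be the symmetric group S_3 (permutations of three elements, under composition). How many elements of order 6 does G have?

0

No element of G has order 6 (even though 6 | 6).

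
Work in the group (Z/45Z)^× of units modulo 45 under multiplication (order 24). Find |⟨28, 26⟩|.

|⟨28⟩| = 4 and |⟨26⟩| = 2, so |H| is a multiple of lcm(4, 2) = 4 and divides |G| = 24.
Closing under the operation: H = {1, 8, 17, 19, 26, 28, 37, 44}, so |H| = 8.

8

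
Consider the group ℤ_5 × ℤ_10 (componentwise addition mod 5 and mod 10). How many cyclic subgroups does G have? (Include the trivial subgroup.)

14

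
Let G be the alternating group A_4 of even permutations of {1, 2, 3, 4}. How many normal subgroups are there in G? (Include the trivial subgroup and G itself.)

G has 10 subgroups. Checking conjugation-invariance by order — order 1: 1/1 normal; order 2: 0/3 normal; order 3: 0/4 normal; order 4: 1/1 normal; order 12: 1/1 normal.
Total normal subgroups: 3.

3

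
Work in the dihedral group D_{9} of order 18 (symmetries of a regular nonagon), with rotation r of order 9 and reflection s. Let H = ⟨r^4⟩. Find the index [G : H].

2

|⟨r^4⟩| = 9 and |G| = 18.
By Lagrange, [G : H] = |G|/|H| = 18/9 = 2.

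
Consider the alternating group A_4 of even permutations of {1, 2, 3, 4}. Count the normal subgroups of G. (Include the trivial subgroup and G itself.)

G has 10 subgroups. Checking conjugation-invariance by order — order 1: 1/1 normal; order 2: 0/3 normal; order 3: 0/4 normal; order 4: 1/1 normal; order 12: 1/1 normal.
Total normal subgroups: 3.

3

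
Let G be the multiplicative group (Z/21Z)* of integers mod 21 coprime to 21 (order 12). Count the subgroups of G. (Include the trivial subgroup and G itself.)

10

|G| = 12, so by Lagrange every subgroup order divides 12. Divisors: 1, 2, 3, 4, 6, 12.
Subgroups by order — order 1: 1; order 2: 3; order 3: 1; order 4: 1; order 6: 3; order 12: 1.
Total: 1 + 3 + 1 + 1 + 3 + 1 = 10.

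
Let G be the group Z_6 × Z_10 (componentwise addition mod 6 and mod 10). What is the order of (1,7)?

30

The order of (1,7) in Z_6 × Z_10 is lcm(ord(1) in Z_6, ord(7) in Z_10).
ord(1) = 6 and ord(7) = 10, so |⟨(1,7)⟩| = lcm(6, 10) = 30.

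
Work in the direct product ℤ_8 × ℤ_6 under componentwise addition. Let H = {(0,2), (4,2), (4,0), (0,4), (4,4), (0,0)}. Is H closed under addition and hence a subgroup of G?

|H| = 6 divides |G| = 48, consistent with Lagrange.
H contains the identity, every element's inverse is in H, and H is closed under +: it is a subgroup.
In fact H = ⟨(4,4)⟩.

Yes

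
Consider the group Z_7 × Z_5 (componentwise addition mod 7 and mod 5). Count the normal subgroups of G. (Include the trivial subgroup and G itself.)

4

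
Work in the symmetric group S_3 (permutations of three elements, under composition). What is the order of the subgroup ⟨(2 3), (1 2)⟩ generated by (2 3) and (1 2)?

|⟨(2 3)⟩| = 2 and |⟨(1 2)⟩| = 2, so |H| is a multiple of lcm(2, 2) = 2 and divides |G| = 6.
Closing {(2 3), (1 2)} under the group operation gives all of G, so |H| = 6.

6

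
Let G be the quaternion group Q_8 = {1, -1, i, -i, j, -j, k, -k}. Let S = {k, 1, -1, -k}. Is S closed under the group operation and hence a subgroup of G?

|S| = 4 divides |G| = 8, consistent with Lagrange.
S contains the identity, every element's inverse is in S, and S is closed under ·: it is a subgroup.
In fact S = ⟨-k⟩.

Yes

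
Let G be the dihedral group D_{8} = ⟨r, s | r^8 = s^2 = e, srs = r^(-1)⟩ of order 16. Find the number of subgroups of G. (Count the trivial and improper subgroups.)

|G| = 16, so by Lagrange every subgroup order divides 16. Divisors: 1, 2, 4, 8, 16.
Subgroups by order — order 1: 1; order 2: 9; order 4: 5; order 8: 3; order 16: 1.
Total: 1 + 9 + 5 + 3 + 1 = 19.

19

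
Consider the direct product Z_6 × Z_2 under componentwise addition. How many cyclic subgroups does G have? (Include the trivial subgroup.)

A cyclic subgroup of order d is generated by each of its φ(d) elements of order d, so the cyclic subgroups of order d number (#elements of order d)/φ(d).
Cyclic subgroups by order — order 1: 1; order 2: 3; order 3: 1; order 6: 3.
Total: 8.

8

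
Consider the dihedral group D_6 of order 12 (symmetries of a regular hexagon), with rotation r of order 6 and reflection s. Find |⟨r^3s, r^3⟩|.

4

|⟨r^3s⟩| = 2 and |⟨r^3⟩| = 2, so |H| is a multiple of lcm(2, 2) = 2 and divides |G| = 12.
Closing under the operation: H = {e, r^3, s, r^3s}, so |H| = 4.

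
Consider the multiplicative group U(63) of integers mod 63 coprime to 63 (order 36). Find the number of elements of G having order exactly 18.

No element of G has order 18 (even though 18 | 36).

0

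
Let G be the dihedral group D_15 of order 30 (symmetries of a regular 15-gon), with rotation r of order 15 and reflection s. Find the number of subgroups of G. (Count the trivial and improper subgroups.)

28

|G| = 30, so by Lagrange every subgroup order divides 30. Divisors: 1, 2, 3, 5, 6, 10, 15, 30.
Subgroups by order — order 1: 1; order 2: 15; order 3: 1; order 5: 1; order 6: 5; order 10: 3; order 15: 1; order 30: 1.
Total: 1 + 15 + 1 + 1 + 5 + 3 + 1 + 1 = 28.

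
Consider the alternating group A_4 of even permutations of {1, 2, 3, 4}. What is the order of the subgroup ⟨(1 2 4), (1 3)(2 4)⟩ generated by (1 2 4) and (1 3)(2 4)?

|⟨(1 2 4)⟩| = 3 and |⟨(1 3)(2 4)⟩| = 2, so |H| is a multiple of lcm(3, 2) = 6 and divides |G| = 12.
Closing {(1 2 4), (1 3)(2 4)} under the group operation gives all of G, so |H| = 12.

12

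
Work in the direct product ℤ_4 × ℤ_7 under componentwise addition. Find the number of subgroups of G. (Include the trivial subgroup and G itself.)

6

|G| = 28, so by Lagrange every subgroup order divides 28. Divisors: 1, 2, 4, 7, 14, 28.
Subgroups by order — order 1: 1; order 2: 1; order 4: 1; order 7: 1; order 14: 1; order 28: 1.
Total: 1 + 1 + 1 + 1 + 1 + 1 = 6.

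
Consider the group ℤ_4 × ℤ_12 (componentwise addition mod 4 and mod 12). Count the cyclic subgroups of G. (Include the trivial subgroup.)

A cyclic subgroup of order d is generated by each of its φ(d) elements of order d, so the cyclic subgroups of order d number (#elements of order d)/φ(d).
Cyclic subgroups by order — order 1: 1; order 2: 3; order 3: 1; order 4: 6; order 6: 3; order 12: 6.
Total: 20.

20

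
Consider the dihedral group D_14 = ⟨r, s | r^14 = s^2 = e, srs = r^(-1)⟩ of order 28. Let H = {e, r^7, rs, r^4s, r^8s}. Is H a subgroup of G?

No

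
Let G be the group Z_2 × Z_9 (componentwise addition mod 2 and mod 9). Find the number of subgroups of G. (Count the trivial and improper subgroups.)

|G| = 18, so by Lagrange every subgroup order divides 18. Divisors: 1, 2, 3, 6, 9, 18.
Subgroups by order — order 1: 1; order 2: 1; order 3: 1; order 6: 1; order 9: 1; order 18: 1.
Total: 1 + 1 + 1 + 1 + 1 + 1 = 6.

6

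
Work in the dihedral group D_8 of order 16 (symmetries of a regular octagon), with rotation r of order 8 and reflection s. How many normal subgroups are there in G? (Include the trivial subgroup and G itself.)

7

G has 19 subgroups. Checking conjugation-invariance by order — order 1: 1/1 normal; order 2: 1/9 normal; order 4: 1/5 normal; order 8: 3/3 normal; order 16: 1/1 normal.
Total normal subgroups: 7.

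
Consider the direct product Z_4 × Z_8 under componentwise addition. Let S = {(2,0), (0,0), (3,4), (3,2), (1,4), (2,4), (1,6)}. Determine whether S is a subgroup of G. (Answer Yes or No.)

No

|S| = 7 does not divide |G| = 32, so by Lagrange S is not a subgroup.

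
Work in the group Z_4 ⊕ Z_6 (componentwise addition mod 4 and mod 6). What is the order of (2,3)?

The order of (2,3) in Z_4 × Z_6 is lcm(ord(2) in Z_4, ord(3) in Z_6).
ord(2) = 2 and ord(3) = 2, so |⟨(2,3)⟩| = lcm(2, 2) = 2.

2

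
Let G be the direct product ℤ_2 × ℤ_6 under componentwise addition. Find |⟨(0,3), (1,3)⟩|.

4

|⟨(0,3)⟩| = 2 and |⟨(1,3)⟩| = 2, so |H| is a multiple of lcm(2, 2) = 2 and divides |G| = 12.
Closing under the operation: H = {(0,0), (0,3), (1,0), (1,3)}, so |H| = 4.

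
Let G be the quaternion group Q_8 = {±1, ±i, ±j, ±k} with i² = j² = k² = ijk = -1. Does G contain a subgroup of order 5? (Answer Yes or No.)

No

5 does not divide |G| = 8, so by Lagrange no subgroup of order 5 exists.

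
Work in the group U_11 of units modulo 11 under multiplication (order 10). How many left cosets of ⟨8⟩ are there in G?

1

|⟨8⟩| = 10 and |G| = 10.
By Lagrange, [G : H] = |G|/|H| = 10/10 = 1.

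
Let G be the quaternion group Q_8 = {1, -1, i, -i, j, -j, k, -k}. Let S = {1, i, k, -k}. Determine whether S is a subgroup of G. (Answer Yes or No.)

No

i ∈ S but its inverse -i ∉ S, so S is not a subgroup.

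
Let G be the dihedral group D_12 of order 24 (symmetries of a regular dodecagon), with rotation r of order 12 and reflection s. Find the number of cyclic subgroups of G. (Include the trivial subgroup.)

18

Each element a generates a cyclic subgroup ⟨a⟩; distinct elements may generate the same one (a cyclic group of order d has φ(d) generators).
Cyclic subgroups by order — order 1: 1; order 2: 13; order 3: 1; order 4: 1; order 6: 1; order 12: 1.
Total: 18.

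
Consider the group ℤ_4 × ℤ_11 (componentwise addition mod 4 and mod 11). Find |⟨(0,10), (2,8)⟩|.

22

|⟨(0,10)⟩| = 11 and |⟨(2,8)⟩| = 22, so |H| is a multiple of lcm(11, 22) = 22 and divides |G| = 44.
Closing under the operation: H = {(0,0), (0,1), (0,2), (0,3), (0,4), (0,5), (0,6), (0,7), (0,8), (0,9), (0,10), (2,0), (2,1), (2,2), (2,3), (2,4), (2,5), (2,6), (2,7), (2,8), (2,9), (2,10)}, so |H| = 22.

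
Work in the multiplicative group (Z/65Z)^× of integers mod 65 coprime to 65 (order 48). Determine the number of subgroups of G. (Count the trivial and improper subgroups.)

30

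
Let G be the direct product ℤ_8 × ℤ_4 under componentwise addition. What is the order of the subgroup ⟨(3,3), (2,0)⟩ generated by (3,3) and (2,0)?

16

|⟨(3,3)⟩| = 8 and |⟨(2,0)⟩| = 4, so |H| is a multiple of lcm(8, 4) = 8 and divides |G| = 32.
Closing under the operation: H = {(0,0), (0,2), (1,1), (1,3), (2,0), (2,2), (3,1), (3,3), (4,0), (4,2), (5,1), (5,3), (6,0), (6,2), (7,1), (7,3)}, so |H| = 16.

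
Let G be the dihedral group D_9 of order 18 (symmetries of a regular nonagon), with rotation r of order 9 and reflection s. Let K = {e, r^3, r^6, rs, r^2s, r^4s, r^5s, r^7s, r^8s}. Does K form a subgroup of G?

Closure fails: r^7s · r^2s = r^5 ∉ K. So K is not a subgroup.

No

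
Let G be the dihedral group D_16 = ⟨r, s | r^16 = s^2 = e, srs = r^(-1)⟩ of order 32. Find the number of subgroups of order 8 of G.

5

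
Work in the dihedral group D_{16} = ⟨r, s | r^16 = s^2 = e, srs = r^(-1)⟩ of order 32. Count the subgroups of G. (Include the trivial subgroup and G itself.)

|G| = 32, so by Lagrange every subgroup order divides 32. Divisors: 1, 2, 4, 8, 16, 32.
Subgroups by order — order 1: 1; order 2: 17; order 4: 9; order 8: 5; order 16: 3; order 32: 1.
Total: 1 + 17 + 9 + 5 + 3 + 1 = 36.

36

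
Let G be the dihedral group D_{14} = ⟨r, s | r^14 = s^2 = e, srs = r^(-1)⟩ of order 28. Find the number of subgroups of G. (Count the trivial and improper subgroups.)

28

|G| = 28, so by Lagrange every subgroup order divides 28. Divisors: 1, 2, 4, 7, 14, 28.
Subgroups by order — order 1: 1; order 2: 15; order 4: 7; order 7: 1; order 14: 3; order 28: 1.
Total: 1 + 15 + 7 + 1 + 3 + 1 = 28.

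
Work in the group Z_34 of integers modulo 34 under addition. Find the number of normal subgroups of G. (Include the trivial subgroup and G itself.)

G is abelian, so every subgroup is normal.
G has 4 subgroups in total, hence 4 normal subgroups.

4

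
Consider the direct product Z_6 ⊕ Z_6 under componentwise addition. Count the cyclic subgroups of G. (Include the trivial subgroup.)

Each element a generates a cyclic subgroup ⟨a⟩; distinct elements may generate the same one (a cyclic group of order d has φ(d) generators).
Cyclic subgroups by order — order 1: 1; order 2: 3; order 3: 4; order 6: 12.
Total: 20.

20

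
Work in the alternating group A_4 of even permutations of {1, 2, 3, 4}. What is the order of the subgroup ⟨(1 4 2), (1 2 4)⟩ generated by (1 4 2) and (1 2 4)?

|⟨(1 4 2)⟩| = 3 and |⟨(1 2 4)⟩| = 3, so |H| is a multiple of lcm(3, 3) = 3 and divides |G| = 12.
Closing under the operation: H = {e, (1 2 4), (1 4 2)}, so |H| = 3.

3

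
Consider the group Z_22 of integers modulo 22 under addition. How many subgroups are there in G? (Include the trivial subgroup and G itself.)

4

Subgroups of the cyclic group Z_22 correspond bijectively to divisors of 22.
Divisors of 22: 1, 2, 11, 22.
So Z_22 has 4 subgroups.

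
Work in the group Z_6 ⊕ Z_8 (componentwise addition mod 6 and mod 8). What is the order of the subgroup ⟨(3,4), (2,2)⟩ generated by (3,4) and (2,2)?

24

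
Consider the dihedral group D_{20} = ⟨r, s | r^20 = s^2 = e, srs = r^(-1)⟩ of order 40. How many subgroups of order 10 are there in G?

|G| = 40 and 10 | 40, so subgroups of order 10 are possible by Lagrange.
The subgroups of order 10 are: {e, r^2, r^4, r^6, r^8, r^10, r^12, r^14, r^16, r^18}; {e, r^4, r^8, r^12, r^16, r^2s, r^6s, r^10s, r^14s, r^18s}; {e, r^4, r^8, r^12, r^16, r^3s, r^7s, r^11s, r^15s, r^19s}; {e, r^4, r^8, r^12, r^16, s, r^4s, r^8s, r^12s, r^16s}; … (5 in all).
So G has 5 subgroups of order 10.

5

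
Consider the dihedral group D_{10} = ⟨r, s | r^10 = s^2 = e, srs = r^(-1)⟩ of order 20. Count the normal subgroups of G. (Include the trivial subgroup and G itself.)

G has 22 subgroups. Checking conjugation-invariance by order — order 1: 1/1 normal; order 2: 1/11 normal; order 4: 0/5 normal; order 5: 1/1 normal; order 10: 3/3 normal; order 20: 1/1 normal.
Total normal subgroups: 7.

7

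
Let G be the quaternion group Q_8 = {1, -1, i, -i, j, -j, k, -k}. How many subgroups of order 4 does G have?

3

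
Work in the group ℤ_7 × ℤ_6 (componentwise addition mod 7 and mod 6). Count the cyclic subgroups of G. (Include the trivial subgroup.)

8

Each element a generates a cyclic subgroup ⟨a⟩; distinct elements may generate the same one (a cyclic group of order d has φ(d) generators).
Cyclic subgroups by order — order 1: 1; order 2: 1; order 3: 1; order 6: 1; order 7: 1; order 14: 1; order 21: 1; order 42: 1.
Total: 8.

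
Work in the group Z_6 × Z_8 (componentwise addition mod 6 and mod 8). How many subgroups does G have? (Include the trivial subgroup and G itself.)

|G| = 48, so by Lagrange every subgroup order divides 48. Divisors: 1, 2, 3, 4, 6, 8, 12, 16, 24, 48.
Subgroups by order — order 1: 1; order 2: 3; order 3: 1; order 4: 3; order 6: 3; order 8: 3; order 12: 3; order 16: 1; order 24: 3; order 48: 1.
Total: 1 + 3 + 1 + 3 + 3 + 3 + 3 + 1 + 3 + 1 = 22.

22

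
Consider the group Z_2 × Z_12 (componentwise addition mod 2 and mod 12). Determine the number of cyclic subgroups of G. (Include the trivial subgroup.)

12

Group the elements of G by the cyclic subgroup they generate; each cyclic subgroup of order d accounts for φ(d) elements.
Cyclic subgroups by order — order 1: 1; order 2: 3; order 3: 1; order 4: 2; order 6: 3; order 12: 2.
Total: 12.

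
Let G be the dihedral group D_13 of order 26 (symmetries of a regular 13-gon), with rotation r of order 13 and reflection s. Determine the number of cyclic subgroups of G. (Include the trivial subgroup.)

Group the elements of G by the cyclic subgroup they generate; each cyclic subgroup of order d accounts for φ(d) elements.
Cyclic subgroups by order — order 1: 1; order 2: 13; order 13: 1.
Total: 15.

15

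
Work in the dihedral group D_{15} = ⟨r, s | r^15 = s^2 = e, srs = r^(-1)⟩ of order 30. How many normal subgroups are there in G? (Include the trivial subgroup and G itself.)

5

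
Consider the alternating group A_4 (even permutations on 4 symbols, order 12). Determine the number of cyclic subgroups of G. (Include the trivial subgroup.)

Each element a generates a cyclic subgroup ⟨a⟩; distinct elements may generate the same one (a cyclic group of order d has φ(d) generators).
Cyclic subgroups by order — order 1: 1; order 2: 3; order 3: 4.
Total: 8.

8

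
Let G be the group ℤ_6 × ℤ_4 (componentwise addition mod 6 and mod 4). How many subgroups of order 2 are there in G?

|G| = 24 and 2 | 24, so subgroups of order 2 are possible by Lagrange.
The subgroups of order 2 are: {(0,0), (0,2)}; {(0,0), (3,0)}; {(0,0), (3,2)}.
So G has 3 subgroups of order 2.

3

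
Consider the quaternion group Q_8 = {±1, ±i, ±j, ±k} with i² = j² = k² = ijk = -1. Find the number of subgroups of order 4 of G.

3

|G| = 8 and 4 | 8, so subgroups of order 4 are possible by Lagrange.
The subgroups of order 4 are: {1, -1, i, -i}; {1, -1, j, -j}; {1, -1, k, -k}.
So G has 3 subgroups of order 4.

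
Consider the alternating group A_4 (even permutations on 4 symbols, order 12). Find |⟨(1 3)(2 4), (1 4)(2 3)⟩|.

|⟨(1 3)(2 4)⟩| = 2 and |⟨(1 4)(2 3)⟩| = 2, so |H| is a multiple of lcm(2, 2) = 2 and divides |G| = 12.
Closing under the operation: H = {e, (1 2)(3 4), (1 3)(2 4), (1 4)(2 3)}, so |H| = 4.

4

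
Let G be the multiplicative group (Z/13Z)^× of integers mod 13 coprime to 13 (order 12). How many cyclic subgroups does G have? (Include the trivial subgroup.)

A cyclic subgroup of order d is generated by each of its φ(d) elements of order d, so the cyclic subgroups of order d number (#elements of order d)/φ(d).
Cyclic subgroups by order — order 1: 1; order 2: 1; order 3: 1; order 4: 1; order 6: 1; order 12: 1.
Total: 6.

6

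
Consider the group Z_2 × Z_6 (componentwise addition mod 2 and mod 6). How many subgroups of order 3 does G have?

1

|G| = 12 and 3 | 12, so subgroups of order 3 are possible by Lagrange.
The subgroups of order 3 are: {(0,0), (0,2), (0,4)}.
So G has 1 subgroup of order 3.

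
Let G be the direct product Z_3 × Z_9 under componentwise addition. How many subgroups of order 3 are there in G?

4

|G| = 27 and 3 | 27, so subgroups of order 3 are possible by Lagrange.
The subgroups of order 3 are: {(0,0), (0,3), (0,6)}; {(0,0), (1,0), (2,0)}; {(0,0), (1,3), (2,6)}; {(0,0), (1,6), (2,3)}.
So G has 4 subgroups of order 3.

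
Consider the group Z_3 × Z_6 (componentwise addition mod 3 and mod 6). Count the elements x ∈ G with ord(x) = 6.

An element (a,b) has order lcm(ord(a), ord(b)); count pairs with lcm equal to 6.
Enumerating gives 8 such elements.

8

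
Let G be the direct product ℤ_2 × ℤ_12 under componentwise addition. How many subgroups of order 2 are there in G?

|G| = 24 and 2 | 24, so subgroups of order 2 are possible by Lagrange.
The subgroups of order 2 are: {(0,0), (0,6)}; {(0,0), (1,0)}; {(0,0), (1,6)}.
So G has 3 subgroups of order 2.

3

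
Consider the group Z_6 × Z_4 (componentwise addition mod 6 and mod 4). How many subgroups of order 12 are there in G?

3

|G| = 24 and 12 | 24, so subgroups of order 12 are possible by Lagrange.
The subgroups of order 12 are: {(0,0), (0,1), (0,2), (0,3), (2,0), (2,1), (2,2), (2,3), (4,0), (4,1), (4,2), (4,3)}; {(0,0), (0,2), (1,0), (1,2), (2,0), (2,2), (3,0), (3,2), (4,0), (4,2), (5,0), (5,2)}; {(0,0), (0,2), (1,1), (1,3), (2,0), (2,2), (3,1), (3,3), (4,0), (4,2), (5,1), (5,3)}.
So G has 3 subgroups of order 12.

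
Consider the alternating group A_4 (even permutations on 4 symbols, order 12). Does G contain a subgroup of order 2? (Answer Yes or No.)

Yes

2 | 12. A subgroup of order 2 is {e, (1 2)(3 4)}.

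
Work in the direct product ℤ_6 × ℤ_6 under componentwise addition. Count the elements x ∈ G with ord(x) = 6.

24

An element (a,b) has order lcm(ord(a), ord(b)); count pairs with lcm equal to 6.
Enumerating gives 24 such elements.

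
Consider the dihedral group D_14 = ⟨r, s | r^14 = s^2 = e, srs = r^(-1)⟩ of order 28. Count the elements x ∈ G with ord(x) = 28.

No element of G has order 28 (even though 28 | 28).

0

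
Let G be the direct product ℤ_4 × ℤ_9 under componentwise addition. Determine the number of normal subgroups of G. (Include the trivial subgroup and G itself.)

9

G is abelian, so every subgroup is normal.
G has 9 subgroups in total, hence 9 normal subgroups.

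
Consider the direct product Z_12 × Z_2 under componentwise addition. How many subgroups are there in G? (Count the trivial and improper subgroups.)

16

|G| = 24, so by Lagrange every subgroup order divides 24. Divisors: 1, 2, 3, 4, 6, 8, 12, 24.
Subgroups by order — order 1: 1; order 2: 3; order 3: 1; order 4: 3; order 6: 3; order 8: 1; order 12: 3; order 24: 1.
Total: 1 + 3 + 1 + 3 + 3 + 1 + 3 + 1 = 16.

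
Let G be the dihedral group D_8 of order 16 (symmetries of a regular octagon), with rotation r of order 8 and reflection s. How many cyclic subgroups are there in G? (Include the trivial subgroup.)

A cyclic subgroup of order d is generated by each of its φ(d) elements of order d, so the cyclic subgroups of order d number (#elements of order d)/φ(d).
Cyclic subgroups by order — order 1: 1; order 2: 9; order 4: 1; order 8: 1.
Total: 12.

12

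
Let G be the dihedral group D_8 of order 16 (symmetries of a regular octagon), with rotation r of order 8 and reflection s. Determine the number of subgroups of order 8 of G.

|G| = 16 and 8 | 16, so subgroups of order 8 are possible by Lagrange.
The subgroups of order 8 are: {e, r, r^2, r^3, r^4, r^5, r^6, r^7}; {e, r^2, r^4, r^6, s, r^2s, r^4s, r^6s}; {e, r^2, r^4, r^6, rs, r^3s, r^5s, r^7s}.
So G has 3 subgroups of order 8.

3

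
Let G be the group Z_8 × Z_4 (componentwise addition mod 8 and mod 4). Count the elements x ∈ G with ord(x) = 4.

An element (a,b) has order lcm(ord(a), ord(b)); count pairs with lcm equal to 4.
Enumerating gives 12 such elements.

12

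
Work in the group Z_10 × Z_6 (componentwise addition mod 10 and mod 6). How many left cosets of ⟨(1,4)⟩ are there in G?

|⟨(1,4)⟩| = 30 and |G| = 60.
By Lagrange, [G : H] = |G|/|H| = 60/30 = 2.

2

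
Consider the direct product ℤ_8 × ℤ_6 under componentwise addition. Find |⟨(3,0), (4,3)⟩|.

16

|⟨(3,0)⟩| = 8 and |⟨(4,3)⟩| = 2, so |H| is a multiple of lcm(8, 2) = 8 and divides |G| = 48.
Closing under the operation: H = {(0,0), (0,3), (1,0), (1,3), (2,0), (2,3), (3,0), (3,3), (4,0), (4,3), (5,0), (5,3), (6,0), (6,3), (7,0), (7,3)}, so |H| = 16.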